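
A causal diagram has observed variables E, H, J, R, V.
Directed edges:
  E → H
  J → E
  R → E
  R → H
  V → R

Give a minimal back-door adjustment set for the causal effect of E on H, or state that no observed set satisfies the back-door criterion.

desc(E)\{E}={H}; candidates ⊆ {J,R,V}.
size 0: {}; under {} E still reaches {H,J,R,V} ∋ H.
{R}: E⊥H given {R} in G with E→· removed — back-door holds.

E→H: minimal back-door set {R}.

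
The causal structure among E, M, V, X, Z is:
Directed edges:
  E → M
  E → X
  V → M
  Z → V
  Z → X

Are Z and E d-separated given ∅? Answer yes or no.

Yes — Z ⊥ E | ∅.

Bayes-Ball from Z | ∅ reaches {M,V,X}.
E ∉ reach(Z|∅) ⇒ Z ⊥ E | ∅.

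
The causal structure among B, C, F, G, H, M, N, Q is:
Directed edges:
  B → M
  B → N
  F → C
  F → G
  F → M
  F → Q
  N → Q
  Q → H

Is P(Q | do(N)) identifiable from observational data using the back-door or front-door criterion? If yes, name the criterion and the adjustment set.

desc(N)\{N}={H,Q}; candidates ⊆ {B,C,F,G,M}.
∅: N⊥Q given ∅ in G with N→· removed — back-door holds.
P(Q|do(N)) = P(Q|N) — no adjustment needed.

P(Q|do(N)): backdoor, adjust for ∅.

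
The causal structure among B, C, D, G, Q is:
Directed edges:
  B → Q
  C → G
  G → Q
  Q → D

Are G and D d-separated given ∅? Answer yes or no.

Bayes-Ball from G | ∅ reaches {C,D,Q}.
D ∈ reach(G|∅) ⇒ G ⊥̸ D | ∅.

No — G and D are d-connected given ∅.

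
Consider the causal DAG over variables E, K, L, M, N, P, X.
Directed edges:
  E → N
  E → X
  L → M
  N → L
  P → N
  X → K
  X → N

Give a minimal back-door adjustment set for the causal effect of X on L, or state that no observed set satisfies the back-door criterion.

X→L: minimal back-door set {E}.

desc(X)\{X}={K,L,M,N}; candidates ⊆ {E,P}.
size 0: {}; under {} X still reaches {E,L,M,N} ∋ L.
{E}: X⊥L given {E} in G with X→· removed — back-door holds.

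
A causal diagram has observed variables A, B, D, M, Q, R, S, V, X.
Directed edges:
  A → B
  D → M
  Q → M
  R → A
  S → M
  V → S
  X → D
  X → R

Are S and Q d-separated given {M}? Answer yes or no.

No — S and Q are d-connected given {M}.

Bayes-Ball from S | {M} reaches {A,B,D,Q,R,V,X}.
Q ∈ reach(S|{M}) ⇒ S ⊥̸ Q | {M}.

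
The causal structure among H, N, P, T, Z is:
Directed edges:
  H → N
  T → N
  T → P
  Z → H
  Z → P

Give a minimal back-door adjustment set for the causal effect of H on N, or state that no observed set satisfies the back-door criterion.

H→N: minimal back-door set ∅.

desc(H)\{H}={N}; candidates ⊆ {P,T,Z}.
∅: H⊥N given ∅ in G with H→· removed — back-door holds.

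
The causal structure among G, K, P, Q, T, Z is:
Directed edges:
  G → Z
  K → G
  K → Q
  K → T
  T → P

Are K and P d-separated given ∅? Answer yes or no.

Bayes-Ball from K | ∅ reaches {G,P,Q,T,Z}.
P ∈ reach(K|∅) ⇒ K ⊥̸ P | ∅.

No — K and P are d-connected given ∅.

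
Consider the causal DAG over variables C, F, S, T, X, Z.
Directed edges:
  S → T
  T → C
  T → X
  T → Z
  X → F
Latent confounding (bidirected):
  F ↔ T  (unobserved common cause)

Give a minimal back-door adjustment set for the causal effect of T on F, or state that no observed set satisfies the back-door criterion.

desc(T)\{T}={C,F,X,Z}; candidates ⊆ {S}.
T↔F: latent back-door arc(s) into T.
size 0: {}; under {} T still reaches {F,S} ∋ F.
size 1: {S}; under {S} T still reaches {F} ∋ F.
T↔F cannot be blocked by any observed set — no back-door set.

T→F: no observed back-door set.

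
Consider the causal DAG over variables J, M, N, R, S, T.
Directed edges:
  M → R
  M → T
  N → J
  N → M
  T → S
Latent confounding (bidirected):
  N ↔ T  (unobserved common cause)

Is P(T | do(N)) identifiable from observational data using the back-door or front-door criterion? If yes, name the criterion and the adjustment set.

desc(N)\{N}={J,M,R,S,T}; candidates ⊆ {—}.
N↔T: latent back-door arc(s) into N.
size 0: {}; under {} N still reaches {S,T} ∋ T.
N↔T cannot be blocked by any observed set — no back-door set.
{M}: (i) intercepts every directed N→T path; (ii) no back-door N→{M}; (iii) {N} blocks every back-door {M}→T. Front-door holds.
P(T|do(N)) = Σ_{M} P(M|N) Σ_{N'} P(T|M,N')P(N').

P(T|do(N)): frontdoor, adjust for {M}.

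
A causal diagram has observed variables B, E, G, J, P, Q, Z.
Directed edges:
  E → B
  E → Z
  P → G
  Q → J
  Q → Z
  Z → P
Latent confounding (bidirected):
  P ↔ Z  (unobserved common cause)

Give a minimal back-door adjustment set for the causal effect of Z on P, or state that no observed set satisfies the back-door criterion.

Z→P: no observed back-door set.

desc(Z)\{Z}={G,P}; candidates ⊆ {B,E,J,Q}.
Z↔P: latent back-door arc(s) into Z.
size 0: {}; under {} Z still reaches {B,E,G,J,P,Q} ∋ P.
size 1: {B}, {E}, {J} …(+1); under {B} Z still reaches {E,G,J,P,Q} ∋ P.
size 2: {B,E}, {B,J}, {B,Q} …(+3); under {B,E} Z still reaches {G,J,P,Q} ∋ P.
Z↔P cannot be blocked by any observed set — no back-door set.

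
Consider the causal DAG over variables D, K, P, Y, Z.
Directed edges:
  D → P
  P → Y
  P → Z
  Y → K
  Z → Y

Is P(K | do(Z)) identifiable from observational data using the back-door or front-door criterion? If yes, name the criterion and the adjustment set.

P(K|do(Z)): backdoor, adjust for {P}.

desc(Z)\{Z}={K,Y}; candidates ⊆ {D,P}.
size 0: {}; under {} Z still reaches {D,K,P,Y} ∋ K.
{P}: Z⊥K given {P} in G with Z→· removed — back-door holds.
P(K|do(Z)) = Σ_{P} P(K|Z,P)·P(P).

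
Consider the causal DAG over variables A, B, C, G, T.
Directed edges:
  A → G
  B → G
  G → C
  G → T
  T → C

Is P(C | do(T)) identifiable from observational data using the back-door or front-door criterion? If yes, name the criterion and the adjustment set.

desc(T)\{T}={C}; candidates ⊆ {A,B,G}.
size 0: {}; under {} T still reaches {A,B,C,G} ∋ C.
{G}: T⊥C given {G} in G with T→· removed — back-door holds.
P(C|do(T)) = Σ_{G} P(C|T,G)·P(G).

P(C|do(T)): backdoor, adjust for {G}.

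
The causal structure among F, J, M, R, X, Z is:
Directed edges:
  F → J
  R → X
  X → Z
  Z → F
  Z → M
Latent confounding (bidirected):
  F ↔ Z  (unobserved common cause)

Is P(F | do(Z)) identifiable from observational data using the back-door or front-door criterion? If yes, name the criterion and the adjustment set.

desc(Z)\{Z}={F,J,M}; candidates ⊆ {R,X}.
Z↔F: latent back-door arc(s) into Z.
size 0: {}; under {} Z still reaches {F,J,R,X} ∋ F.
size 1: {R}, {X}; under {R} Z still reaches {F,J,X} ∋ F.
size 2: {R,X}; under {R,X} Z still reaches {F,J} ∋ F.
Z↔F cannot be blocked by any observed set — no back-door set.
No mediator lies on a directed Z→…→F path.
Neither criterion identifies P(F|do(Z)) in this graph.

P(F|do(Z)): not identifiable (no BD/FD set).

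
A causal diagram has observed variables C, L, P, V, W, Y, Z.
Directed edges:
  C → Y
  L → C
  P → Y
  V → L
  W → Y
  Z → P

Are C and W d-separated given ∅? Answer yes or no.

Yes — C ⊥ W | ∅.

Bayes-Ball from C | ∅ reaches {L,V,Y}.
W ∉ reach(C|∅) ⇒ C ⊥ W | ∅.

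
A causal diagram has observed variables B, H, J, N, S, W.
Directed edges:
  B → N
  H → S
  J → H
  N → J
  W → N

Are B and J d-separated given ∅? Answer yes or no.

Bayes-Ball from B | ∅ reaches {H,J,N,S}.
J ∈ reach(B|∅) ⇒ B ⊥̸ J | ∅.

No — B and J are d-connected given ∅.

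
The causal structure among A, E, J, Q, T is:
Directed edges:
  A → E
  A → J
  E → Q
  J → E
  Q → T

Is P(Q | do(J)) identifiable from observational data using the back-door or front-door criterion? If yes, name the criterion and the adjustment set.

P(Q|do(J)): backdoor, adjust for {A}.

desc(J)\{J}={E,Q,T}; candidates ⊆ {A}.
size 0: {}; under {} J still reaches {A,E,Q,T} ∋ Q.
{A}: J⊥Q given {A} in G with J→· removed — back-door holds.
P(Q|do(J)) = Σ_{A} P(Q|J,A)·P(A).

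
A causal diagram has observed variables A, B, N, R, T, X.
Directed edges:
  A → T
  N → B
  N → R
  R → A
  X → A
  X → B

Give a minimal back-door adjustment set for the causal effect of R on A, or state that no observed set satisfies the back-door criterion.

R→A: minimal back-door set ∅.

desc(R)\{R}={A,T}; candidates ⊆ {B,N,X}.
∅: R⊥A given ∅ in G with R→· removed — back-door holds.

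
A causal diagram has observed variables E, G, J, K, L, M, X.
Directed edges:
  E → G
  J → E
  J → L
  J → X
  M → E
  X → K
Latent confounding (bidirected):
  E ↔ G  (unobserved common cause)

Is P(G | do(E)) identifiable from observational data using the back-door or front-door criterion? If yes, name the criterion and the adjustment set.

desc(E)\{E}={G}; candidates ⊆ {J,K,L,M,X}.
E↔G: latent back-door arc(s) into E.
size 0: {}; under {} E still reaches {G,J,K,L,M,X} ∋ G.
size 1: {J}, {K}, {L} …(+2); under {J} E still reaches {G,M} ∋ G.
size 2: {J,K}, {J,L}, {J,M} …(+7); under {J,K} E still reaches {G,M} ∋ G.
E↔G cannot be blocked by any observed set — no back-door set.
No mediator lies on a directed E→…→G path.
Neither criterion identifies P(G|do(E)) in this graph.

P(G|do(E)): not identifiable (no BD/FD set).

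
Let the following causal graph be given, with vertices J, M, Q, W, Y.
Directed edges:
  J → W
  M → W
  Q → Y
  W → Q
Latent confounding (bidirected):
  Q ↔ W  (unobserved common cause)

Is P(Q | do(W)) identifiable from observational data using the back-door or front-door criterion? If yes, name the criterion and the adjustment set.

desc(W)\{W}={Q,Y}; candidates ⊆ {J,M}.
W↔Q: latent back-door arc(s) into W.
size 0: {}; under {} W still reaches {J,M,Q,Y} ∋ Q.
size 1: {J}, {M}; under {J} W still reaches {M,Q,Y} ∋ Q.
size 2: {J,M}; under {J,M} W still reaches {Q,Y} ∋ Q.
W↔Q cannot be blocked by any observed set — no back-door set.
No mediator lies on a directed W→…→Q path.
Neither criterion identifies P(Q|do(W)) in this graph.

P(Q|do(W)): not identifiable (no BD/FD set).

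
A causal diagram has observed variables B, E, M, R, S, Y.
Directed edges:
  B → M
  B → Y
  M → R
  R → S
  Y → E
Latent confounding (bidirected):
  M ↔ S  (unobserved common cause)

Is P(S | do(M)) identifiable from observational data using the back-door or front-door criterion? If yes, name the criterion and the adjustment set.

P(S|do(M)): frontdoor, adjust for {R}.

desc(M)\{M}={R,S}; candidates ⊆ {B,E,Y}.
M↔S: latent back-door arc(s) into M.
size 0: {}; under {} M still reaches {B,E,S,Y} ∋ S.
size 1: {B}, {E}, {Y}; under {B} M still reaches {S} ∋ S.
size 2: {B,E}, {B,Y}, {E,Y}; under {B,E} M still reaches {S} ∋ S.
M↔S cannot be blocked by any observed set — no back-door set.
{R}: (i) intercepts every directed M→S path; (ii) no back-door M→{R}; (iii) {M} blocks every back-door {R}→S. Front-door holds.
P(S|do(M)) = Σ_{R} P(R|M) Σ_{M'} P(S|R,M')P(M').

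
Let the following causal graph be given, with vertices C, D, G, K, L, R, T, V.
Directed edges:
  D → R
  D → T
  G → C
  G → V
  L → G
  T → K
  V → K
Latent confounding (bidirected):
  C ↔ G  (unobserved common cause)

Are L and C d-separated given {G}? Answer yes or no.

Bayes-Ball from L | {G} reaches {C}.
C ∈ reach(L|{G}) ⇒ L ⊥̸ C | {G}.

No — L and C are d-connected given {G}.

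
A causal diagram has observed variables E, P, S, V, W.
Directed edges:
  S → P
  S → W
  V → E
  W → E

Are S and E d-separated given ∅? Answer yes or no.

No — S and E are d-connected given ∅.

Bayes-Ball from S | ∅ reaches {E,P,W}.
E ∈ reach(S|∅) ⇒ S ⊥̸ E | ∅.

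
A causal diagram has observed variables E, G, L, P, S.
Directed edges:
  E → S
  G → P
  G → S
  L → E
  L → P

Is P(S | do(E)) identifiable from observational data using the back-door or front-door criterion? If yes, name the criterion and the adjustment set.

desc(E)\{E}={S}; candidates ⊆ {G,L,P}.
∅: E⊥S given ∅ in G with E→· removed — back-door holds.
P(S|do(E)) = P(S|E) — no adjustment needed.

P(S|do(E)): backdoor, adjust for ∅.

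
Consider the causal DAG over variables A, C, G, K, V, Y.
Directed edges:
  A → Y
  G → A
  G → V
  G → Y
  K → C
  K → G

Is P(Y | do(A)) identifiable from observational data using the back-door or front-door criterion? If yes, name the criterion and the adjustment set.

P(Y|do(A)): backdoor, adjust for {G}.

desc(A)\{A}={Y}; candidates ⊆ {C,G,K,V}.
size 0: {}; under {} A still reaches {C,G,K,V,Y} ∋ Y.
{G}: A⊥Y given {G} in G with A→· removed — back-door holds.
P(Y|do(A)) = Σ_{G} P(Y|A,G)·P(G).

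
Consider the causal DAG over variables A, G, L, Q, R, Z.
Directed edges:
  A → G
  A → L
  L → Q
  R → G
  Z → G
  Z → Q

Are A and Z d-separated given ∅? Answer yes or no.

Bayes-Ball from A | ∅ reaches {G,L,Q}.
Z ∉ reach(A|∅) ⇒ A ⊥ Z | ∅.

Yes — A ⊥ Z | ∅.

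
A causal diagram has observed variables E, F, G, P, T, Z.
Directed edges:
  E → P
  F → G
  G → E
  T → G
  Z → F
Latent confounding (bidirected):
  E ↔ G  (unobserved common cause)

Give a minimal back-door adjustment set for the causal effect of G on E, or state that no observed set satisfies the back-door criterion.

desc(G)\{G}={E,P}; candidates ⊆ {F,T,Z}.
G↔E: latent back-door arc(s) into G.
size 0: {}; under {} G still reaches {E,F,P,T,Z} ∋ E.
size 1: {F}, {T}, {Z}; under {F} G still reaches {E,P,T} ∋ E.
size 2: {F,T}, {F,Z}, {T,Z}; under {F,T} G still reaches {E,P} ∋ E.
G↔E cannot be blocked by any observed set — no back-door set.

G→E: no observed back-door set.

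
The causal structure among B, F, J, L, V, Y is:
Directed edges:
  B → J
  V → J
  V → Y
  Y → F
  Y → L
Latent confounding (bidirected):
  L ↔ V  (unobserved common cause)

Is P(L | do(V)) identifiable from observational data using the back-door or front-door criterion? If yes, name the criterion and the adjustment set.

P(L|do(V)): frontdoor, adjust for {Y}.

desc(V)\{V}={F,J,L,Y}; candidates ⊆ {B}.
V↔L: latent back-door arc(s) into V.
size 0: {}; under {} V still reaches {L} ∋ L.
size 1: {B}; under {B} V still reaches {L} ∋ L.
V↔L cannot be blocked by any observed set — no back-door set.
{Y}: (i) intercepts every directed V→L path; (ii) no back-door V→{Y}; (iii) {V} blocks every back-door {Y}→L. Front-door holds.
P(L|do(V)) = Σ_{Y} P(Y|V) Σ_{V'} P(L|Y,V')P(V').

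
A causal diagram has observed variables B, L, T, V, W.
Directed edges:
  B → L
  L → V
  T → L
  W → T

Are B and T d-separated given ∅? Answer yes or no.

Yes — B ⊥ T | ∅.

Bayes-Ball from B | ∅ reaches {L,V}.
T ∉ reach(B|∅) ⇒ B ⊥ T | ∅.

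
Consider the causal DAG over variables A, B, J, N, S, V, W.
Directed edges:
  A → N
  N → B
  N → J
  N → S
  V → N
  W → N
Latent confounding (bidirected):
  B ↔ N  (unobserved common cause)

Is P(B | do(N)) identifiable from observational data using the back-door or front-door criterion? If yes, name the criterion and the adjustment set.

desc(N)\{N}={B,J,S}; candidates ⊆ {A,V,W}.
N↔B: latent back-door arc(s) into N.
size 0: {}; under {} N still reaches {A,B,V,W} ∋ B.
size 1: {A}, {V}, {W}; under {A} N still reaches {B,V,W} ∋ B.
size 2: {A,V}, {A,W}, {V,W}; under {A,V} N still reaches {B,W} ∋ B.
N↔B cannot be blocked by any observed set — no back-door set.
No mediator lies on a directed N→…→B path.
Neither criterion identifies P(B|do(N)) in this graph.

P(B|do(N)): not identifiable (no BD/FD set).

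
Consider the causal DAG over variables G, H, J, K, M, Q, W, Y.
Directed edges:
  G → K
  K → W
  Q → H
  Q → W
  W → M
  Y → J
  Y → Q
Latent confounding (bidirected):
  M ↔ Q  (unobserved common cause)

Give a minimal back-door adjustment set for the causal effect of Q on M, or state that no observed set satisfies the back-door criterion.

Q→M: no observed back-door set.

desc(Q)\{Q}={H,M,W}; candidates ⊆ {G,J,K,Y}.
Q↔M: latent back-door arc(s) into Q.
size 0: {}; under {} Q still reaches {J,M,Y} ∋ M.
size 1: {G}, {J}, {K} …(+1); under {G} Q still reaches {J,M,Y} ∋ M.
size 2: {G,J}, {G,K}, {G,Y} …(+3); under {G,J} Q still reaches {M,Y} ∋ M.
Q↔M cannot be blocked by any observed set — no back-door set.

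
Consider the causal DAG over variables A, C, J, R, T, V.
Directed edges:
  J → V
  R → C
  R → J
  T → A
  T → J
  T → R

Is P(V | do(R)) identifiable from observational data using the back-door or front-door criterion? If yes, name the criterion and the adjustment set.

desc(R)\{R}={C,J,V}; candidates ⊆ {A,T}.
size 0: {}; under {} R still reaches {A,J,T,V} ∋ V.
{T}: R⊥V given {T} in G with R→· removed — back-door holds.
P(V|do(R)) = Σ_{T} P(V|R,T)·P(T).

P(V|do(R)): backdoor, adjust for {T}.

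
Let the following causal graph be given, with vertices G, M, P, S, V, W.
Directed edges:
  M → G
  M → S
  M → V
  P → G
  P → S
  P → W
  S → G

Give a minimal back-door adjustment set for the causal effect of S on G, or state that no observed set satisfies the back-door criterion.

desc(S)\{S}={G}; candidates ⊆ {M,P,V,W}.
size 0: {}; under {} S still reaches {G,M,P,V,W} ∋ G.
size 1: {M}, {P}, {V} …(+1); under {M} S still reaches {G,P,W} ∋ G.
{M,P}: S⊥G given {M,P} in G with S→· removed — back-door holds.

S→G: minimal back-door set {M, P}.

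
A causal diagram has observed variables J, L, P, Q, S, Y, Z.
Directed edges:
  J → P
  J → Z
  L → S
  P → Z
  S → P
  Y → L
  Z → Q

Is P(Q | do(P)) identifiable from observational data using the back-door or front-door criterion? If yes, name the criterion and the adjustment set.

desc(P)\{P}={Q,Z}; candidates ⊆ {J,L,S,Y}.
size 0: {}; under {} P still reaches {J,L,Q,S,Y,Z} ∋ Q.
{J}: P⊥Q given {J} in G with P→· removed — back-door holds.
P(Q|do(P)) = Σ_{J} P(Q|P,J)·P(J).

P(Q|do(P)): backdoor, adjust for {J}.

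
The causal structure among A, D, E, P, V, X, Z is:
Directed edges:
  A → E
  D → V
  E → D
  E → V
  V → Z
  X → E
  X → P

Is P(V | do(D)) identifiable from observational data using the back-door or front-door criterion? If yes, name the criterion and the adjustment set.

desc(D)\{D}={V,Z}; candidates ⊆ {A,E,P,X}.
size 0: {}; under {} D still reaches {A,E,P,V,X,Z} ∋ V.
{E}: D⊥V given {E} in G with D→· removed — back-door holds.
P(V|do(D)) = Σ_{E} P(V|D,E)·P(E).

P(V|do(D)): backdoor, adjust for {E}.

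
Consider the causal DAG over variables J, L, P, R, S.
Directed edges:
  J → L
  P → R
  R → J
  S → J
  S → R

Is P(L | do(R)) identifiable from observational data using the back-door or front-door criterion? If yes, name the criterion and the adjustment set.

P(L|do(R)): backdoor, adjust for {S}.

desc(R)\{R}={J,L}; candidates ⊆ {P,S}.
size 0: {}; under {} R still reaches {J,L,P,S} ∋ L.
{S}: R⊥L given {S} in G with R→· removed — back-door holds.
P(L|do(R)) = Σ_{S} P(L|R,S)·P(S).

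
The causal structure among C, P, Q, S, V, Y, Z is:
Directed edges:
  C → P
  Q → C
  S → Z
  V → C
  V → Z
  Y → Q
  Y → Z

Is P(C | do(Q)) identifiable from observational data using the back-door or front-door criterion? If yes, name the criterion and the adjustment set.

desc(Q)\{Q}={C,P}; candidates ⊆ {S,V,Y,Z}.
∅: Q⊥C given ∅ in G with Q→· removed — back-door holds.
P(C|do(Q)) = P(C|Q) — no adjustment needed.

P(C|do(Q)): backdoor, adjust for ∅.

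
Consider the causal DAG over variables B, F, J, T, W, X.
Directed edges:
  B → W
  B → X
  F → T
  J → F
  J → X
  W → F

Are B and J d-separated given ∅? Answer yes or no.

Bayes-Ball from B | ∅ reaches {F,T,W,X}.
J ∉ reach(B|∅) ⇒ B ⊥ J | ∅.

Yes — B ⊥ J | ∅.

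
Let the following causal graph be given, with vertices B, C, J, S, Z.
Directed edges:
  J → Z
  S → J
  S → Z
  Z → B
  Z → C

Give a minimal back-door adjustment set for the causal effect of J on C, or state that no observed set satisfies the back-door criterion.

J→C: minimal back-door set {S}.

desc(J)\{J}={B,C,Z}; candidates ⊆ {S}.
size 0: {}; under {} J still reaches {B,C,S,Z} ∋ C.
{S}: J⊥C given {S} in G with J→· removed — back-door holds.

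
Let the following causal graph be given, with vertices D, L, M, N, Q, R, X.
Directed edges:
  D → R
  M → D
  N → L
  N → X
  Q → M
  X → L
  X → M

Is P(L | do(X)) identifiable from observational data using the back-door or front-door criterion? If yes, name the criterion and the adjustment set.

desc(X)\{X}={D,L,M,R}; candidates ⊆ {N,Q}.
size 0: {}; under {} X still reaches {L,N} ∋ L.
{N}: X⊥L given {N} in G with X→· removed — back-door holds.
P(L|do(X)) = Σ_{N} P(L|X,N)·P(N).

P(L|do(X)): backdoor, adjust for {N}.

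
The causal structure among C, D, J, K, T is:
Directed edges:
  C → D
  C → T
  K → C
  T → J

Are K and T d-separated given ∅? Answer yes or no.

No — K and T are d-connected given ∅.

Bayes-Ball from K | ∅ reaches {C,D,J,T}.
T ∈ reach(K|∅) ⇒ K ⊥̸ T | ∅.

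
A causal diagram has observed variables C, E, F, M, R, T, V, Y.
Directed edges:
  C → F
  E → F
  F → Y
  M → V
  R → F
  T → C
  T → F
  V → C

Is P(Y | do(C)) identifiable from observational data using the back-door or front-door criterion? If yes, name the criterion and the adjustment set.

P(Y|do(C)): backdoor, adjust for {T}.

desc(C)\{C}={F,Y}; candidates ⊆ {E,M,R,T,V}.
size 0: {}; under {} C still reaches {F,M,T,V,Y} ∋ Y.
{T}: C⊥Y given {T} in G with C→· removed — back-door holds.
P(Y|do(C)) = Σ_{T} P(Y|C,T)·P(T).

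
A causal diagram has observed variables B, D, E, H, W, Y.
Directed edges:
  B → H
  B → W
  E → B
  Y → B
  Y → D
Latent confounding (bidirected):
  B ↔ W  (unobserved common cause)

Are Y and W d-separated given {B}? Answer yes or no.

No — Y and W are d-connected given {B}.

Bayes-Ball from Y | {B} reaches {D,E,W}.
W ∈ reach(Y|{B}) ⇒ Y ⊥̸ W | {B}.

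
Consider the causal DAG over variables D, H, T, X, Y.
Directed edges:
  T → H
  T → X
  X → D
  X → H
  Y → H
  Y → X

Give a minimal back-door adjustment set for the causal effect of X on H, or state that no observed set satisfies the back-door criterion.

desc(X)\{X}={D,H}; candidates ⊆ {T,Y}.
size 0: {}; under {} X still reaches {H,T,Y} ∋ H.
size 1: {T}, {Y}; under {T} X still reaches {H,Y} ∋ H.
{T,Y}: X⊥H given {T,Y} in G with X→· removed — back-door holds.

X→H: minimal back-door set {T, Y}.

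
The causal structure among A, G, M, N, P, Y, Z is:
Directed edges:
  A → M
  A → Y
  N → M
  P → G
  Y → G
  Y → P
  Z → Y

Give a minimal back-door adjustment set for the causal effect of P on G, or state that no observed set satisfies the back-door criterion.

desc(P)\{P}={G}; candidates ⊆ {A,M,N,Y,Z}.
size 0: {}; under {} P still reaches {A,G,M,Y,Z} ∋ G.
{Y}: P⊥G given {Y} in G with P→· removed — back-door holds.

P→G: minimal back-door set {Y}.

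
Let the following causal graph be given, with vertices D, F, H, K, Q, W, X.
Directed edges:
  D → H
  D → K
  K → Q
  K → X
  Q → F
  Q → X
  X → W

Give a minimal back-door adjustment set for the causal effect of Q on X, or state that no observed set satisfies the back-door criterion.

Q→X: minimal back-door set {K}.

desc(Q)\{Q}={F,W,X}; candidates ⊆ {D,H,K}.
size 0: {}; under {} Q still reaches {D,H,K,W,X} ∋ X.
{K}: Q⊥X given {K} in G with Q→· removed — back-door holds.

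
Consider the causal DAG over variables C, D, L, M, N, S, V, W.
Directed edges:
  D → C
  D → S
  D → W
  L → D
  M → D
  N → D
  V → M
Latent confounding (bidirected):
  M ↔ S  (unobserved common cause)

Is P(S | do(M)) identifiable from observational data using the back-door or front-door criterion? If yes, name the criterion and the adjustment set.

P(S|do(M)): frontdoor, adjust for {D}.

desc(M)\{M}={C,D,S,W}; candidates ⊆ {L,N,V}.
M↔S: latent back-door arc(s) into M.
size 0: {}; under {} M still reaches {S,V} ∋ S.
size 1: {L}, {N}, {V}; under {L} M still reaches {S,V} ∋ S.
size 2: {L,N}, {L,V}, {N,V}; under {L,N} M still reaches {S,V} ∋ S.
M↔S cannot be blocked by any observed set — no back-door set.
{D}: (i) intercepts every directed M→S path; (ii) no back-door M→{D}; (iii) {M} blocks every back-door {D}→S. Front-door holds.
P(S|do(M)) = Σ_{D} P(D|M) Σ_{M'} P(S|D,M')P(M').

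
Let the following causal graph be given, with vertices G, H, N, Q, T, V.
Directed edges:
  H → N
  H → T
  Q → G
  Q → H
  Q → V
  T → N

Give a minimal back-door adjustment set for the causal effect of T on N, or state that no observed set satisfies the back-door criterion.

desc(T)\{T}={N}; candidates ⊆ {G,H,Q,V}.
size 0: {}; under {} T still reaches {G,H,N,Q,V} ∋ N.
{H}: T⊥N given {H} in G with T→· removed — back-door holds.

T→N: minimal back-door set {H}.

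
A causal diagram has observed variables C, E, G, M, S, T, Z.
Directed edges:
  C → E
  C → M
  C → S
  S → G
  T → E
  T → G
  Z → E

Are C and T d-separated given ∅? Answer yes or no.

Yes — C ⊥ T | ∅.

Bayes-Ball from C | ∅ reaches {E,G,M,S}.
T ∉ reach(C|∅) ⇒ C ⊥ T | ∅.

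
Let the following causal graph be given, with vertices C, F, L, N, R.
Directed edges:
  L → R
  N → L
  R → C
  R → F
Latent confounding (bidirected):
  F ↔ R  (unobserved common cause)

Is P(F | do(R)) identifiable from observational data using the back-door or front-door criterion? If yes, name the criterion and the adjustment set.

desc(R)\{R}={C,F}; candidates ⊆ {L,N}.
R↔F: latent back-door arc(s) into R.
size 0: {}; under {} R still reaches {F,L,N} ∋ F.
size 1: {L}, {N}; under {L} R still reaches {F} ∋ F.
size 2: {L,N}; under {L,N} R still reaches {F} ∋ F.
R↔F cannot be blocked by any observed set — no back-door set.
No mediator lies on a directed R→…→F path.
Neither criterion identifies P(F|do(R)) in this graph.

P(F|do(R)): not identifiable (no BD/FD set).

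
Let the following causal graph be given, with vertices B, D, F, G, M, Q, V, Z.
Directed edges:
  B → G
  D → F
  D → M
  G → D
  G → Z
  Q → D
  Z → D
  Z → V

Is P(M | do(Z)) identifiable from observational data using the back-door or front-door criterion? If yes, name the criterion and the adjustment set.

P(M|do(Z)): backdoor, adjust for {G}.

desc(Z)\{Z}={D,F,M,V}; candidates ⊆ {B,G,Q}.
size 0: {}; under {} Z still reaches {B,D,F,G,M} ∋ M.
{G}: Z⊥M given {G} in G with Z→· removed — back-door holds.
P(M|do(Z)) = Σ_{G} P(M|Z,G)·P(G).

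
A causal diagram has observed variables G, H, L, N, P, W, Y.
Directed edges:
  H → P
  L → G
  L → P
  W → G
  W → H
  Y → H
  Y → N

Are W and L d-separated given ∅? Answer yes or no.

Bayes-Ball from W | ∅ reaches {G,H,P}.
L ∉ reach(W|∅) ⇒ W ⊥ L | ∅.

Yes — W ⊥ L | ∅.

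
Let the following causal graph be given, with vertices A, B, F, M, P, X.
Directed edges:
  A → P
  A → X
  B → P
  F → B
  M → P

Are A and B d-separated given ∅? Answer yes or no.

Yes — A ⊥ B | ∅.

Bayes-Ball from A | ∅ reaches {P,X}.
B ∉ reach(A|∅) ⇒ A ⊥ B | ∅.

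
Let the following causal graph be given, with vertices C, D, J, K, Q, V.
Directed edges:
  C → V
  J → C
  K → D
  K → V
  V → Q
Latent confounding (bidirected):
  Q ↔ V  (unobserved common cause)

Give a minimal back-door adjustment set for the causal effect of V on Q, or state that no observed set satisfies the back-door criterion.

V→Q: no observed back-door set.

desc(V)\{V}={Q}; candidates ⊆ {C,D,J,K}.
V↔Q: latent back-door arc(s) into V.
size 0: {}; under {} V still reaches {C,D,J,K,Q} ∋ Q.
size 1: {C}, {D}, {J} …(+1); under {C} V still reaches {D,K,Q} ∋ Q.
size 2: {C,D}, {C,J}, {C,K} …(+3); under {C,D} V still reaches {K,Q} ∋ Q.
V↔Q cannot be blocked by any observed set — no back-door set.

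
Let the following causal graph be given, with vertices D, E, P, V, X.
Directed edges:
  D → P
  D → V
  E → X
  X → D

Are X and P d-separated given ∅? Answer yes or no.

No — X and P are d-connected given ∅.

Bayes-Ball from X | ∅ reaches {D,E,P,V}.
P ∈ reach(X|∅) ⇒ X ⊥̸ P | ∅.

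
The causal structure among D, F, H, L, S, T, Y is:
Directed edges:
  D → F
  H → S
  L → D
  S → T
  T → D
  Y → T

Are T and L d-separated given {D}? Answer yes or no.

Bayes-Ball from T | {D} reaches {H,L,S,Y}.
L ∈ reach(T|{D}) ⇒ T ⊥̸ L | {D}.

No — T and L are d-connected given {D}.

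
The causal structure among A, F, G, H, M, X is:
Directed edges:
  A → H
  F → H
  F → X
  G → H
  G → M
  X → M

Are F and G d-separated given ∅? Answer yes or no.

Bayes-Ball from F | ∅ reaches {H,M,X}.
G ∉ reach(F|∅) ⇒ F ⊥ G | ∅.

Yes — F ⊥ G | ∅.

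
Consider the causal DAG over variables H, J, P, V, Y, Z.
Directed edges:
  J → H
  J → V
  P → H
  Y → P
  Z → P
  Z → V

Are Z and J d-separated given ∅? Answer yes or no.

Bayes-Ball from Z | ∅ reaches {H,P,V}.
J ∉ reach(Z|∅) ⇒ Z ⊥ J | ∅.

Yes — Z ⊥ J | ∅.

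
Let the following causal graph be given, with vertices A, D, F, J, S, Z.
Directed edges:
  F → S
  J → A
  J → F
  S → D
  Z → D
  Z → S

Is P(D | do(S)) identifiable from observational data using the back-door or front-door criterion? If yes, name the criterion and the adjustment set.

P(D|do(S)): backdoor, adjust for {Z}.

desc(S)\{S}={D}; candidates ⊆ {A,F,J,Z}.
size 0: {}; under {} S still reaches {A,D,F,J,Z} ∋ D.
{Z}: S⊥D given {Z} in G with S→· removed — back-door holds.
P(D|do(S)) = Σ_{Z} P(D|S,Z)·P(Z).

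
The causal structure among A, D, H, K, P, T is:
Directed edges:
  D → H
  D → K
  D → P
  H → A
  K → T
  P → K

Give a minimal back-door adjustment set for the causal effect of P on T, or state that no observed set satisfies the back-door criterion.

desc(P)\{P}={K,T}; candidates ⊆ {A,D,H}.
size 0: {}; under {} P still reaches {A,D,H,K,T} ∋ T.
{D}: P⊥T given {D} in G with P→· removed — back-door holds.

P→T: minimal back-door set {D}.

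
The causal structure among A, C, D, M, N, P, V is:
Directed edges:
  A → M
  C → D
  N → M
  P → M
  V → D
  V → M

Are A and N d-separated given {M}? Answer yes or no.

No — A and N are d-connected given {M}.

Bayes-Ball from A | {M} reaches {D,N,P,V}.
N ∈ reach(A|{M}) ⇒ A ⊥̸ N | {M}.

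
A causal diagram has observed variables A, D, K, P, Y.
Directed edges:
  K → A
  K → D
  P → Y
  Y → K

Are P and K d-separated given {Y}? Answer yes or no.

Bayes-Ball from P | {Y} reaches ∅.
K ∉ reach(P|{Y}) ⇒ P ⊥ K | {Y}.

Yes — P ⊥ K | {Y}.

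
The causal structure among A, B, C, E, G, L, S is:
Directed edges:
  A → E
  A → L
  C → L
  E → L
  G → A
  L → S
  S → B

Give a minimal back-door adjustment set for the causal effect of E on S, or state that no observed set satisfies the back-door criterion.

E→S: minimal back-door set {A}.

desc(E)\{E}={B,L,S}; candidates ⊆ {A,C,G}.
size 0: {}; under {} E still reaches {A,B,G,L,S} ∋ S.
{A}: E⊥S given {A} in G with E→· removed — back-door holds.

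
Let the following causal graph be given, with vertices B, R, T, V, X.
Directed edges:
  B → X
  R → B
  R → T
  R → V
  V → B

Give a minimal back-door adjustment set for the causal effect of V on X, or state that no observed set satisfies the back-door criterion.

V→X: minimal back-door set {R}.

desc(V)\{V}={B,X}; candidates ⊆ {R,T}.
size 0: {}; under {} V still reaches {B,R,T,X} ∋ X.
{R}: V⊥X given {R} in G with V→· removed — back-door holds.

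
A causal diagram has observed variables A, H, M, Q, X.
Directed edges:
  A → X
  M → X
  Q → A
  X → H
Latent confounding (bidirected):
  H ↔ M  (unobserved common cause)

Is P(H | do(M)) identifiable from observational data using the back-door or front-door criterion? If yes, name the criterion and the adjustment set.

P(H|do(M)): frontdoor, adjust for {X}.

desc(M)\{M}={H,X}; candidates ⊆ {A,Q}.
M↔H: latent back-door arc(s) into M.
size 0: {}; under {} M still reaches {H} ∋ H.
size 1: {A}, {Q}; under {A} M still reaches {H} ∋ H.
size 2: {A,Q}; under {A,Q} M still reaches {H} ∋ H.
M↔H cannot be blocked by any observed set — no back-door set.
{X}: (i) intercepts every directed M→H path; (ii) no back-door M→{X}; (iii) {M} blocks every back-door {X}→H. Front-door holds.
P(H|do(M)) = Σ_{X} P(X|M) Σ_{M'} P(H|X,M')P(M').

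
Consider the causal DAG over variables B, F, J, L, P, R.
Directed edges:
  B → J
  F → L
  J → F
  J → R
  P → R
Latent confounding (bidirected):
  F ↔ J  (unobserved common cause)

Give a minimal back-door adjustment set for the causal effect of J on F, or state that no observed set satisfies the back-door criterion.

J→F: no observed back-door set.

desc(J)\{J}={F,L,R}; candidates ⊆ {B,P}.
J↔F: latent back-door arc(s) into J.
size 0: {}; under {} J still reaches {B,F,L} ∋ F.
size 1: {B}, {P}; under {B} J still reaches {F,L} ∋ F.
size 2: {B,P}; under {B,P} J still reaches {F,L} ∋ F.
J↔F cannot be blocked by any observed set — no back-door set.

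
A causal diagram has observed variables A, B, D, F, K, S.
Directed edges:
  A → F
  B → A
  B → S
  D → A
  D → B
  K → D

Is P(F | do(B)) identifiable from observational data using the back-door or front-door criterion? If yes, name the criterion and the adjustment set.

desc(B)\{B}={A,F,S}; candidates ⊆ {D,K}.
size 0: {}; under {} B still reaches {A,D,F,K} ∋ F.
{D}: B⊥F given {D} in G with B→· removed — back-door holds.
P(F|do(B)) = Σ_{D} P(F|B,D)·P(D).

P(F|do(B)): backdoor, adjust for {D}.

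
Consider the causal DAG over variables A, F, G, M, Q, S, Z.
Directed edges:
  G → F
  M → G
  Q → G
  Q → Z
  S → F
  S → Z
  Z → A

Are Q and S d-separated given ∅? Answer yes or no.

Yes — Q ⊥ S | ∅.

Bayes-Ball from Q | ∅ reaches {A,F,G,Z}.
S ∉ reach(Q|∅) ⇒ Q ⊥ S | ∅.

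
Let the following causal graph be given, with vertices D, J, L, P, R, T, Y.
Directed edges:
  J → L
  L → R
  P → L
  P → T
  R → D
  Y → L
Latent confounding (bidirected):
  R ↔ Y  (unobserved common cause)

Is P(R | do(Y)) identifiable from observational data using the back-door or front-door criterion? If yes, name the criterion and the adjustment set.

desc(Y)\{Y}={D,L,R}; candidates ⊆ {J,P,T}.
Y↔R: latent back-door arc(s) into Y.
size 0: {}; under {} Y still reaches {D,R} ∋ R.
size 1: {J}, {P}, {T}; under {J} Y still reaches {D,R} ∋ R.
size 2: {J,P}, {J,T}, {P,T}; under {J,P} Y still reaches {D,R} ∋ R.
Y↔R cannot be blocked by any observed set — no back-door set.
{L}: (i) intercepts every directed Y→R path; (ii) no back-door Y→{L}; (iii) {Y} blocks every back-door {L}→R. Front-door holds.
P(R|do(Y)) = Σ_{L} P(L|Y) Σ_{Y'} P(R|L,Y')P(Y').

P(R|do(Y)): frontdoor, adjust for {L}.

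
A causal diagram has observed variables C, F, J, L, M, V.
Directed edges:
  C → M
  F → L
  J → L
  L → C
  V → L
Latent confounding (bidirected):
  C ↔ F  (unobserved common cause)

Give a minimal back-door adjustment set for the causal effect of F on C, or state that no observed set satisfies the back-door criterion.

F→C: no observed back-door set.

desc(F)\{F}={C,L,M}; candidates ⊆ {J,V}.
F↔C: latent back-door arc(s) into F.
size 0: {}; under {} F still reaches {C,M} ∋ C.
size 1: {J}, {V}; under {J} F still reaches {C,M} ∋ C.
size 2: {J,V}; under {J,V} F still reaches {C,M} ∋ C.
F↔C cannot be blocked by any observed set — no back-door set.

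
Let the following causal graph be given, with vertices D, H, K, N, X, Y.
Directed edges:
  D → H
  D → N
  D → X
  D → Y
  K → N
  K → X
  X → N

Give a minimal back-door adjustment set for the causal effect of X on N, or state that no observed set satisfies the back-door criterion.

desc(X)\{X}={N}; candidates ⊆ {D,H,K,Y}.
size 0: {}; under {} X still reaches {D,H,K,N,Y} ∋ N.
size 1: {D}, {H}, {K} …(+1); under {D} X still reaches {K,N} ∋ N.
{D,K}: X⊥N given {D,K} in G with X→· removed — back-door holds.

X→N: minimal back-door set {D, K}.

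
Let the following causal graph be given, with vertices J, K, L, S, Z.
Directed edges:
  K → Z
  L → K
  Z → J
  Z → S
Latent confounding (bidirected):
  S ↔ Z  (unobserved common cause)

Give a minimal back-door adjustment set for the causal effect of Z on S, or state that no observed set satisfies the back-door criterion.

desc(Z)\{Z}={J,S}; candidates ⊆ {K,L}.
Z↔S: latent back-door arc(s) into Z.
size 0: {}; under {} Z still reaches {K,L,S} ∋ S.
size 1: {K}, {L}; under {K} Z still reaches {S} ∋ S.
size 2: {K,L}; under {K,L} Z still reaches {S} ∋ S.
Z↔S cannot be blocked by any observed set — no back-door set.

Z→S: no observed back-door set.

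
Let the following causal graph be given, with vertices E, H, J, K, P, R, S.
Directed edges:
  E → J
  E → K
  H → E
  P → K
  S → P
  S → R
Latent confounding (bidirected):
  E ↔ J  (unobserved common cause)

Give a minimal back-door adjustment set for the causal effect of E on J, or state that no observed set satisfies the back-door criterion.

E→J: no observed back-door set.

desc(E)\{E}={J,K}; candidates ⊆ {H,P,R,S}.
E↔J: latent back-door arc(s) into E.
size 0: {}; under {} E still reaches {H,J} ∋ J.
size 1: {H}, {P}, {R} …(+1); under {H} E still reaches {J} ∋ J.
size 2: {H,P}, {H,R}, {H,S} …(+3); under {H,P} E still reaches {J} ∋ J.
E↔J cannot be blocked by any observed set — no back-door set.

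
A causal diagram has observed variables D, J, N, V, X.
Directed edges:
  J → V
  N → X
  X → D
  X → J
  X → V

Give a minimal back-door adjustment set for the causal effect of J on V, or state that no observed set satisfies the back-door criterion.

J→V: minimal back-door set {X}.

desc(J)\{J}={V}; candidates ⊆ {D,N,X}.
size 0: {}; under {} J still reaches {D,N,V,X} ∋ V.
{X}: J⊥V given {X} in G with J→· removed — back-door holds.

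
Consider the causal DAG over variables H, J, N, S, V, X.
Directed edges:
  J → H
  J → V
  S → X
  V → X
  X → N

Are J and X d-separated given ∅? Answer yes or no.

Bayes-Ball from J | ∅ reaches {H,N,V,X}.
X ∈ reach(J|∅) ⇒ J ⊥̸ X | ∅.

No — J and X are d-connected given ∅.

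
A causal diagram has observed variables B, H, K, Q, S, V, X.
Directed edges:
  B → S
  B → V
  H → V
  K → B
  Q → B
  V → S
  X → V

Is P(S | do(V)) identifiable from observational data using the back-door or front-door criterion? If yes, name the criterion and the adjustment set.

desc(V)\{V}={S}; candidates ⊆ {B,H,K,Q,X}.
size 0: {}; under {} V still reaches {B,H,K,Q,S,X} ∋ S.
{B}: V⊥S given {B} in G with V→· removed — back-door holds.
P(S|do(V)) = Σ_{B} P(S|V,B)·P(B).

P(S|do(V)): backdoor, adjust for {B}.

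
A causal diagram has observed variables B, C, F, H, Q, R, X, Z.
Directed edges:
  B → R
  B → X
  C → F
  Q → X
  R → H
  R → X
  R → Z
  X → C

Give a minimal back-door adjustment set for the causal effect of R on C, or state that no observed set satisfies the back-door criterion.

desc(R)\{R}={C,F,H,X,Z}; candidates ⊆ {B,Q}.
size 0: {}; under {} R still reaches {B,C,F,X} ∋ C.
{B}: R⊥C given {B} in G with R→· removed — back-door holds.

R→C: minimal back-door set {B}.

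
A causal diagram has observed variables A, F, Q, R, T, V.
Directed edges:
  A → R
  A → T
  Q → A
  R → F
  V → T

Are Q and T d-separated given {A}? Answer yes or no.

Yes — Q ⊥ T | {A}.

Bayes-Ball from Q | {A} reaches ∅.
T ∉ reach(Q|{A}) ⇒ Q ⊥ T | {A}.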